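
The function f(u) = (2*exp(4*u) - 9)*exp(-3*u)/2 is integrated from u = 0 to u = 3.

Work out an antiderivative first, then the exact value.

Antiderivative: F(u) = exp(u) + 3*exp(-3*u)/2; value = -5/2 + 3*exp(-9)/2 + exp(3)

Any candidate F(u) must reproduce f(u) exactly when differentiated.
F(u) = exp(u) + 3*exp(-3*u)/2 is an antiderivative of f.
Check: d/du[exp(u) + 3*exp(-3*u)/2] = (2*exp(4*u) - 9)*exp(-3*u)/2 = f(u).
F(3) = 3*exp(-9)/2 + exp(3); F(0) = 5/2.
Integral = F(3) - F(0) = -5/2 + 3*exp(-9)/2 + exp(3).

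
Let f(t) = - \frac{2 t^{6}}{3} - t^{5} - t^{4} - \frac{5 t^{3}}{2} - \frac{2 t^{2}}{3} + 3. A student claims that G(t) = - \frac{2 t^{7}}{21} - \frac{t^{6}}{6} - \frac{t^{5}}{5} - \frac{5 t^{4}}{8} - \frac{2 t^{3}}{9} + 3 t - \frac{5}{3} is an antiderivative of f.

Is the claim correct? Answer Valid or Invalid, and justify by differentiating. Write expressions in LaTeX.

d/dt[G] = - \frac{2 t^{6}}{3} - t^{5} - t^{4} - \frac{5 t^{3}}{2} - \frac{2 t^{2}}{3} + 3
This equals f(t) exactly, so the claim holds.

Valid. The derivative of G reproduces f.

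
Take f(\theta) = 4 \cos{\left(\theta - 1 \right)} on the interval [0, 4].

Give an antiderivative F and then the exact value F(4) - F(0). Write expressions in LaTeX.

A first test for any F(\theta): its \theta-derivative must equal f(\theta) identically.
F(\theta) = 4 \sin{\left(\theta - 1 \right)} is an antiderivative of f.
Check: d/d\theta[4 \sin{\left(\theta - 1 \right)}] = 4 \cos{\left(\theta - 1 \right)} = f(\theta).
F(4) = 4 \sin{\left(3 \right)}; F(0) = - 4 \sin{\left(1 \right)}.
Integral = F(4) - F(0) = 4 \sin{\left(3 \right)} + 4 \sin{\left(1 \right)}.

Antiderivative: F(\theta) = 4 \sin{\left(\theta - 1 \right)}; value = 4 \sin{\left(3 \right)} + 4 \sin{\left(1 \right)}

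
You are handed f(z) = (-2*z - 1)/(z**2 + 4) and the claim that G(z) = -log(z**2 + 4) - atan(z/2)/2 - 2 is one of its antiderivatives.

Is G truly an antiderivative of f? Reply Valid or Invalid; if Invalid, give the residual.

d/dz[G] = (-2*z - 1)/(z**2 + 4)
This equals f(z) exactly, so the claim holds.

Valid: G'(z) = f(z).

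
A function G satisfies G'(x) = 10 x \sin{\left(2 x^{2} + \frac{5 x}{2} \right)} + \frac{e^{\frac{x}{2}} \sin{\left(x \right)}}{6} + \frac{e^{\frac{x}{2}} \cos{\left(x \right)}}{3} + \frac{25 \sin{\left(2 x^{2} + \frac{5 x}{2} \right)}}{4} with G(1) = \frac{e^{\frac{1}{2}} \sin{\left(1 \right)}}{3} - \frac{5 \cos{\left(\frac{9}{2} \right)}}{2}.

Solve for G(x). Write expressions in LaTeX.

The integrand splits into summands that can be handled one at a time.
A general antiderivative is \frac{e^{\frac{x}{2}} \sin{\left(x \right)}}{3} - \frac{5 \cos{\left(2 x^{2} + \frac{5 x}{2} \right)}}{2} + C.
The condition gives C = \frac{e^{\frac{1}{2}} \sin{\left(1 \right)}}{3} - \frac{5 \cos{\left(\frac{9}{2} \right)}}{2} - (\frac{e^{\frac{1}{2}} \sin{\left(1 \right)}}{3} - \frac{5 \cos{\left(\frac{9}{2} \right)}}{2}) = 0.
So G(x) = \frac{e^{\frac{x}{2}} \sin{\left(x \right)}}{3} - \frac{5 \cos{\left(2 x^{2} + \frac{5 x}{2} \right)}}{2}.
Check: d/dx[\frac{e^{\frac{x}{2}} \sin{\left(x \right)}}{3} - \frac{5 \cos{\left(2 x^{2} + \frac{5 x}{2} \right)}}{2}] = 10 x \sin{\left(2 x^{2} + \frac{5 x}{2} \right)} + \frac{e^{\frac{x}{2}} \sin{\left(x \right)}}{6} + \frac{e^{\frac{x}{2}} \cos{\left(x \right)}}{3} + \frac{25 \sin{\left(2 x^{2} + \frac{5 x}{2} \right)}}{4} = G'(x).

G(x) = \frac{e^{\frac{x}{2}} \sin{\left(x \right)}}{3} - \frac{5 \cos{\left(2 x^{2} + \frac{5 x}{2} \right)}}{2}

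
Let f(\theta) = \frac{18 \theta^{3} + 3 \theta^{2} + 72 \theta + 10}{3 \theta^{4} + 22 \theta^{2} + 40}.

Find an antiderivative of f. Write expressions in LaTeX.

An antiderivative F(\theta) passes only if d/d\theta[F] lands on f(\theta) exactly.
Check: d/d\theta[3 \log{\left(\frac{3 \theta^{2}}{2} + 5 \right)} + \frac{\operatorname{atan}{\left(\frac{\theta}{2} \right)}}{2}] = \frac{18 \theta^{3} + 3 \theta^{2} + 72 \theta + 10}{3 \theta^{4} + 22 \theta^{2} + 40} = f(\theta).

An antiderivative is F(\theta) = 3 \log{\left(\frac{3 \theta^{2}}{2} + 5 \right)} + \frac{\operatorname{atan}{\left(\frac{\theta}{2} \right)}}{2}.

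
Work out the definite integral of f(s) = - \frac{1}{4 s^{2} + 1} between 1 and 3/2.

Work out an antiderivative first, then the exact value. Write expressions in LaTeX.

Whatever form F(s) takes, F'(s) = f(s) is non-negotiable.
F(s) = - \frac{\operatorname{atan}{\left(2 s \right)}}{2} is an antiderivative of f.
Check: d/ds[- \frac{\operatorname{atan}{\left(2 s \right)}}{2}] = - \frac{1}{4 s^{2} + 1} = f(s).
F(3/2) = - \frac{\operatorname{atan}{\left(3 \right)}}{2}; F(1) = - \frac{\operatorname{atan}{\left(2 \right)}}{2}.
Integral = F(3/2) - F(1) = - \frac{\operatorname{atan}{\left(3 \right)}}{2} + \frac{\operatorname{atan}{\left(2 \right)}}{2}.

Antiderivative: F(s) = - \frac{\operatorname{atan}{\left(2 s \right)}}{2}; value = - \frac{\operatorname{atan}{\left(3 \right)}}{2} + \frac{\operatorname{atan}{\left(2 \right)}}{2}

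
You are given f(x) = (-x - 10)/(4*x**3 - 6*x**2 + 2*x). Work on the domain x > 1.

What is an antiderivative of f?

An antiderivative is F(x) = -(10*log(x) + 11*log(x - 1) - 21*log(x - 1/2))/2.

The denominator factors as 2*x*(x - 1)*(2*x - 1); partial fractions split f into directly integrable pieces: 21/(2*x - 1) - 11/(2*(x - 1)) - 5/x.
Check: d/dx[-(10*log(x) + 11*log(x - 1) - 21*log(x - 1/2))/2] = (-x - 10)/(4*x**3 - 6*x**2 + 2*x) = f(x).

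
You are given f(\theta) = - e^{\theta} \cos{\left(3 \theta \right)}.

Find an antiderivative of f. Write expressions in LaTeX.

An antiderivative is F(\theta) = - \frac{\left(3 \sin{\left(3 \theta \right)} + \cos{\left(3 \theta \right)}\right) e^{\theta}}{10}.

For F(\theta) to be correct the identity F'(\theta) - f(\theta) = 0 must hold.
Check: d/d\theta[- \frac{\left(3 \sin{\left(3 \theta \right)} + \cos{\left(3 \theta \right)}\right) e^{\theta}}{10}] = - e^{\theta} \cos{\left(3 \theta \right)} = f(\theta).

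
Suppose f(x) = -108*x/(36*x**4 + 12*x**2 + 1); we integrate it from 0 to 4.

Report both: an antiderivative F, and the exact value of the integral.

Antiderivative: F(x) = 3/(2*x**2 + 1/3); value = -864/97

f matches the chain-rule pattern g'(h)*h' with inner function h(x) = 2*x**2 + 1/3; substituting u = h(x) collapses the integral.
F(x) = 3/(2*x**2 + 1/3) is an antiderivative of f.
Check: d/dx[3/(2*x**2 + 1/3)] = -108*x/(36*x**4 + 12*x**2 + 1) = f(x).
F(4) = 9/97; F(0) = 9.
Integral = F(4) - F(0) = -864/97.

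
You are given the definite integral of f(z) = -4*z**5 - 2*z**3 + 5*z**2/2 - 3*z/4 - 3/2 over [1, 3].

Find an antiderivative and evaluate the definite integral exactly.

The integrand splits into summands that can be handled one at a time.
F(z) = -2*z**6/3 - z**4/2 + 5*z**3/6 - 3*z**2/8 - 3*z/2 is an antiderivative of f.
Check: d/dz[-2*z**6/3 - z**4/2 + 5*z**3/6 - 3*z**2/8 - 3*z/2] = -4*z**5 - 2*z**3 + 5*z**2/2 - 3*z/4 - 3/2 = f(z).
F(3) = -4095/8; F(1) = -53/24.
Integral = F(3) - F(1) = -1529/3.

Antiderivative: F(z) = -2*z**6/3 - z**4/2 + 5*z**3/6 - 3*z**2/8 - 3*z/2; value = -1529/3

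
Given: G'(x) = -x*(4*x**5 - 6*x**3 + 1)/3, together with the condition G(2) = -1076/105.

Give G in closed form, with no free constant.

The proposed G(x) is checked by its d/dx: the result must match the given G'(x).
A general antiderivative is -4*x**7/21 + 2*x**5/5 - x**2/6 + C.
The condition gives C = -1076/105 - (-1286/105) = 2.
So G(x) = -4*x**7/21 + 2*x**5/5 - x**2/6 + 2.
Check: d/dx[-4*x**7/21 + 2*x**5/5 - x**2/6 + 2] = -4*x**6/3 + 2*x**4 - x/3, which equals G'(x).

G(x) = -4*x**7/21 + 2*x**5/5 - x**2/6 + 2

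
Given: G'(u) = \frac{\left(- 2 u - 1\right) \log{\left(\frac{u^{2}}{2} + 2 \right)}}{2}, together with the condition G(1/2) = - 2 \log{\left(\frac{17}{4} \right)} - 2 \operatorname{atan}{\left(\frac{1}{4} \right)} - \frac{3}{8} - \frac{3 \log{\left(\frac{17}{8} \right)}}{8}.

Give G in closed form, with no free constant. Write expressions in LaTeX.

Any candidate G(u) must reproduce the stated G'(u) exactly.
A general antiderivative is \frac{u^{2}}{2} + u + \left(- \frac{u^{2}}{2} - \frac{u}{2}\right) \log{\left(\frac{u^{2}}{2} + 2 \right)} - 2 \log{\left(u^{2} + 4 \right)} - 2 \operatorname{atan}{\left(\frac{u}{2} \right)} + C.
The condition gives C = - 2 \log{\left(\frac{17}{4} \right)} - 2 \operatorname{atan}{\left(\frac{1}{4} \right)} - \frac{3}{8} - \frac{3 \log{\left(\frac{17}{8} \right)}}{8} - (- 2 \log{\left(\frac{17}{4} \right)} - 2 \operatorname{atan}{\left(\frac{1}{4} \right)} - \frac{3 \log{\left(\frac{17}{8} \right)}}{8} + \frac{5}{8}) = -1.
So G(u) = - \frac{u^{2} \log{\left(\frac{u^{2}}{2} + 2 \right)} - u^{2} + u \log{\left(\frac{u^{2}}{2} + 2 \right)} - 2 u + 4 \log{\left(u^{2} + 4 \right)} + 4 \operatorname{atan}{\left(\frac{u}{2} \right)} + 2}{2}.
Check: d/du[- \frac{u^{2} \log{\left(\frac{u^{2}}{2} + 2 \right)} - u^{2} + u \log{\left(\frac{u^{2}}{2} + 2 \right)} - 2 u + 4 \log{\left(u^{2} + 4 \right)} + 4 \operatorname{atan}{\left(\frac{u}{2} \right)} + 2}{2}] = - u \log{\left(\frac{u^{2}}{2} + 2 \right)} - \frac{\log{\left(\frac{u^{2}}{2} + 2 \right)}}{2}, which equals G'(u).

G(u) = - \frac{u^{2} \log{\left(\frac{u^{2}}{2} + 2 \right)} - u^{2} + u \log{\left(\frac{u^{2}}{2} + 2 \right)} - 2 u + 4 \log{\left(u^{2} + 4 \right)} + 4 \operatorname{atan}{\left(\frac{u}{2} \right)} + 2}{2}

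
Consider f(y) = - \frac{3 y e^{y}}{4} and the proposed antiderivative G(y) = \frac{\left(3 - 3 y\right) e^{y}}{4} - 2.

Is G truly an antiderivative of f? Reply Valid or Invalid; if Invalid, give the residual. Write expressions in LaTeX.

Valid: G'(y) = f(y).

d/dy[G] = - \frac{3 y e^{y}}{4}
This equals f(y) exactly, so the claim holds.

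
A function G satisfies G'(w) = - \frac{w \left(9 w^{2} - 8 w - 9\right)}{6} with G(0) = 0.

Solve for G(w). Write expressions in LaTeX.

G(w) = \frac{w^{2} \left(- 27 w^{2} + 32 w + 54\right)}{72}

Recover the given G'(w) by differentiating a candidate G(w); any mismatch rules it out.
A general antiderivative is - \frac{3 w^{4}}{8} + \frac{4 w^{3}}{9} + \frac{3 w^{2}}{4} + C.
The condition gives C = 0 - (0) = 0.
So G(w) = \frac{w^{2} \left(- 27 w^{2} + 32 w + 54\right)}{72}.
Check: d/dw[\frac{w^{2} \left(- 27 w^{2} + 32 w + 54\right)}{72}] = - \frac{3 w^{3}}{2} + \frac{4 w^{2}}{3} + \frac{3 w}{2}, which equals G'(w).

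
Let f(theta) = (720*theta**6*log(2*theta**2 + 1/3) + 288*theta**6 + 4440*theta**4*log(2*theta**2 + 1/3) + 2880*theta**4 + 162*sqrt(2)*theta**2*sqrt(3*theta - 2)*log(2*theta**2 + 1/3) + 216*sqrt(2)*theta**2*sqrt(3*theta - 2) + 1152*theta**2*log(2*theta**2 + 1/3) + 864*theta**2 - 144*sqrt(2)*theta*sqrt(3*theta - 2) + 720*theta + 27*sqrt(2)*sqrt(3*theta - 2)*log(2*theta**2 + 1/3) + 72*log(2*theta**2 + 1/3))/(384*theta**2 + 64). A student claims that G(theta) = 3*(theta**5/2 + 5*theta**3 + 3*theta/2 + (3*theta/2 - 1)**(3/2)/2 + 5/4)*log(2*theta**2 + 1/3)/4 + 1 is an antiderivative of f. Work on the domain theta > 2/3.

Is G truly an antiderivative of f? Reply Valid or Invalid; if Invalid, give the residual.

d/dtheta[G] = (720*theta**6*log(2*theta**2 + 1/3) + 288*theta**6 + 4440*theta**4*log(2*theta**2 + 1/3) + 2880*theta**4 + 162*sqrt(2)*theta**2*sqrt(3*theta - 2)*log(2*theta**2 + 1/3) + 216*sqrt(2)*theta**2*sqrt(3*theta - 2) + 1152*theta**2*log(2*theta**2 + 1/3) + 864*theta**2 - 144*sqrt(2)*theta*sqrt(3*theta - 2) + 720*theta + 27*sqrt(2)*sqrt(3*theta - 2)*log(2*theta**2 + 1/3) + 72*log(2*theta**2 + 1/3))/(384*theta**2 + 64)
This equals f(theta) exactly, so the claim holds.

Valid - differentiating G returns exactly f.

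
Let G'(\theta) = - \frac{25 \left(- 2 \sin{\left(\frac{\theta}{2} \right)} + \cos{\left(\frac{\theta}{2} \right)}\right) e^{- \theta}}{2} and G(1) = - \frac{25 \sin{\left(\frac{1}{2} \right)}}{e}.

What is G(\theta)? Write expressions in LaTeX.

Recognize the product-rule pattern: G'(\theta) = u'v + uv' with u = - 25 e^{- \theta}, v = \sin{\left(\frac{\theta}{2} \right)}, so integration by parts undoes it.
A general antiderivative is - 25 e^{- \theta} \sin{\left(\frac{\theta}{2} \right)} + C.
The condition gives C = - \frac{25 \sin{\left(\frac{1}{2} \right)}}{e} - (- \frac{25 \sin{\left(\frac{1}{2} \right)}}{e}) = 0.
So G(\theta) = - 25 e^{- \theta} \sin{\left(\frac{\theta}{2} \right)}.
Check: d/d\theta[- 25 e^{- \theta} \sin{\left(\frac{\theta}{2} \right)}] = \frac{\left(50 \sin{\left(\frac{\theta}{2} \right)} - 25 \cos{\left(\frac{\theta}{2} \right)}\right) e^{- \theta}}{2}, which equals G'(\theta).

G(\theta) = - 25 e^{- \theta} \sin{\left(\frac{\theta}{2} \right)}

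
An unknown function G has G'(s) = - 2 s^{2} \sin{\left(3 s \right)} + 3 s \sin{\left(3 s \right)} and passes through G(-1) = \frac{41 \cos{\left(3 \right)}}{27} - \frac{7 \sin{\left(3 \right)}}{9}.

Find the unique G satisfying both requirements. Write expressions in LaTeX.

The integrand splits into summands that can be handled one at a time.
A general antiderivative is \frac{2 s^{2} \cos{\left(3 s \right)}}{3} - \frac{4 s \sin{\left(3 s \right)}}{9} - s \cos{\left(3 s \right)} + \frac{\sin{\left(3 s \right)}}{3} - \frac{4 \cos{\left(3 s \right)}}{27} + C.
The condition gives C = \frac{41 \cos{\left(3 \right)}}{27} - \frac{7 \sin{\left(3 \right)}}{9} - (\frac{41 \cos{\left(3 \right)}}{27} - \frac{7 \sin{\left(3 \right)}}{9}) = 0.
So G(s) = \frac{2 s^{2} \cos{\left(3 s \right)}}{3} - \frac{4 s \sin{\left(3 s \right)}}{9} - s \cos{\left(3 s \right)} + \frac{\sin{\left(3 s \right)}}{3} - \frac{4 \cos{\left(3 s \right)}}{27}.
Check: d/ds[\frac{2 s^{2} \cos{\left(3 s \right)}}{3} - \frac{4 s \sin{\left(3 s \right)}}{9} - s \cos{\left(3 s \right)} + \frac{\sin{\left(3 s \right)}}{3} - \frac{4 \cos{\left(3 s \right)}}{27}] = - 2 s^{2} \sin{\left(3 s \right)} + 3 s \sin{\left(3 s \right)} = G'(s).

G(s) = \frac{2 s^{2} \cos{\left(3 s \right)}}{3} - \frac{4 s \sin{\left(3 s \right)}}{9} - s \cos{\left(3 s \right)} + \frac{\sin{\left(3 s \right)}}{3} - \frac{4 \cos{\left(3 s \right)}}{27}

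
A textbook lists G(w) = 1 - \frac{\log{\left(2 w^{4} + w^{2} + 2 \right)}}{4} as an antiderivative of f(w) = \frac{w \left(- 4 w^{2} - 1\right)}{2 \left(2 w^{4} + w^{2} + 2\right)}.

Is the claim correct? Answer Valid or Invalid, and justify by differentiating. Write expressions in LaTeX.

Valid - differentiating G returns exactly f.

d/dw[G] = \frac{- 4 w^{3} - w}{4 w^{4} + 2 w^{2} + 4}
This equals f(w) exactly, so the claim holds.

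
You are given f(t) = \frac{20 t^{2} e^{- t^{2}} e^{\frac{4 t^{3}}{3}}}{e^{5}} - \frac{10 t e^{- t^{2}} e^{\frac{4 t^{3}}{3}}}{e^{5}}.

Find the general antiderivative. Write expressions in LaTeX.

The substitution u = \frac{4 t^{3}}{3} - t^{2} - 5 works: f is exactly (dF/du)*(du/dt) for that inner function.
Check: d/dt[5 e^{\frac{4 t^{3}}{3} - t^{2} - 5}] = \frac{\left(20 t^{2} - 10 t\right) e^{- t^{2}} e^{\frac{4 t^{3}}{3}}}{e^{5}}, which equals f(t).

F(t) = 5 e^{\frac{4 t^{3}}{3} - t^{2} - 5} + C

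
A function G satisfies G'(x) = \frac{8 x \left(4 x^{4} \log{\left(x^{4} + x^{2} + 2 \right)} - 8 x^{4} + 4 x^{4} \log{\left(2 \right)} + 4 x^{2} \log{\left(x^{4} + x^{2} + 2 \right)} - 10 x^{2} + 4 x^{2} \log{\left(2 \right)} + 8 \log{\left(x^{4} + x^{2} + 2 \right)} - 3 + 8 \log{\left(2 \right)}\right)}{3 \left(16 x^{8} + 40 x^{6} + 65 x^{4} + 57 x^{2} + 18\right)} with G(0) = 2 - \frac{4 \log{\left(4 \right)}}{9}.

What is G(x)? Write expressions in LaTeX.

G'(x) has the shape u'v + uv' for u = - \frac{4}{3 \left(4 x^{2} + 3\right)} and v = \log{\left(2 x^{4} + 2 x^{2} + 4 \right)} — it is the derivative of the product u*v.
A general antiderivative is - \frac{4 \log{\left(2 x^{4} + 2 x^{2} + 4 \right)}}{3 \left(4 x^{2} + 3\right)} + C.
The condition gives C = 2 - \frac{4 \log{\left(4 \right)}}{9} - (- \frac{4 \log{\left(4 \right)}}{9}) = 2.
So G(x) = 2 - \frac{4 \log{\left(2 x^{4} + 2 x^{2} + 4 \right)}}{12 x^{2} + 9}.
Check: d/dx[2 - \frac{4 \log{\left(2 x^{4} + 2 x^{2} + 4 \right)}}{12 x^{2} + 9}] = \frac{32 x^{5} \log{\left(x^{4} + x^{2} + 2 \right)} - 64 x^{5} + 32 x^{5} \log{\left(2 \right)} + 32 x^{3} \log{\left(x^{4} + x^{2} + 2 \right)} - 80 x^{3} + 32 x^{3} \log{\left(2 \right)} + 64 x \log{\left(x^{4} + x^{2} + 2 \right)} - 24 x + 64 x \log{\left(2 \right)}}{48 x^{8} + 120 x^{6} + 195 x^{4} + 171 x^{2} + 54}, which equals G'(x).

G(x) = 2 - \frac{4 \log{\left(2 x^{4} + 2 x^{2} + 4 \right)}}{12 x^{2} + 9}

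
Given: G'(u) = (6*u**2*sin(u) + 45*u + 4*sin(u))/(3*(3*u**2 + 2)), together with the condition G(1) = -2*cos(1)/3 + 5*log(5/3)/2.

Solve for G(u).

G(u) = 5*log(u**2 + 2/3)/2 - 2*cos(u)/3

Any candidate G(u) must reproduce the stated G'(u) exactly.
A general antiderivative is 5*log(u**2 + 2/3)/2 - 2*cos(u)/3 + C.
The condition gives C = -2*cos(1)/3 + 5*log(5/3)/2 - (-2*cos(1)/3 + 5*log(5/3)/2) = 0.
So G(u) = 5*log(u**2 + 2/3)/2 - 2*cos(u)/3.
Check: d/du[5*log(u**2 + 2/3)/2 - 2*cos(u)/3] = (6*u**2*sin(u) + 45*u + 4*sin(u))/(9*u**2 + 6), which equals G'(u).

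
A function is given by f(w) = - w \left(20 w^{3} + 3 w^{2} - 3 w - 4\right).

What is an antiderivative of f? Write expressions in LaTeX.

An antiderivative is F(w) = \frac{- 16 w^{5} - 3 w^{4} + 4 w^{3} + 8 w^{2} + 4}{4}.

Recover f(w) by differentiating a candidate F(w); any mismatch rules it out.
Check: d/dw[\frac{- 16 w^{5} - 3 w^{4} + 4 w^{3} + 8 w^{2} + 4}{4}] = - 20 w^{4} - 3 w^{3} + 3 w^{2} + 4 w, which equals f(w).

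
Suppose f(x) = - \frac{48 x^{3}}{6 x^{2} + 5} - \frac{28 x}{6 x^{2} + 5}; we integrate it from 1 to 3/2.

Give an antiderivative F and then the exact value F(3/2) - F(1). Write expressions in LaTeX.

Antiderivative: F(x) = - 4 x^{2} + \log{\left(2 x^{2} + \frac{5}{3} \right)}; value = -5 - \log{\left(\frac{11}{3} \right)} + \log{\left(\frac{37}{6} \right)}

The integrand splits into summands that can be handled one at a time.
F(x) = - 4 x^{2} + \log{\left(2 x^{2} + \frac{5}{3} \right)} is an antiderivative of f.
Check: d/dx[- 4 x^{2} + \log{\left(2 x^{2} + \frac{5}{3} \right)}] = \frac{- 48 x^{3} - 28 x}{6 x^{2} + 5}, which equals f(x).
F(3/2) = -9 + \log{\left(\frac{37}{6} \right)}; F(1) = -4 + \log{\left(\frac{11}{3} \right)}.
Integral = F(3/2) - F(1) = -5 - \log{\left(\frac{11}{3} \right)} + \log{\left(\frac{37}{6} \right)}.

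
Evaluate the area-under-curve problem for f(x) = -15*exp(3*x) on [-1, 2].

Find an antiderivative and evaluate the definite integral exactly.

An antiderivative F(x) passes only if d/dx[F] lands on f(x) exactly.
F(x) = -5*exp(3*x) is an antiderivative of f.
Check: d/dx[-5*exp(3*x)] = -15*exp(3*x) = f(x).
F(2) = -5*exp(6); F(-1) = -5*exp(-3).
Integral = F(2) - F(-1) = -5*exp(6) + 5*exp(-3).

Antiderivative: F(x) = -5*exp(3*x); value = -5*exp(6) + 5*exp(-3)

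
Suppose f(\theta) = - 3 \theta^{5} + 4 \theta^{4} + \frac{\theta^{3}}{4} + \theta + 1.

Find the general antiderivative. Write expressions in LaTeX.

Integrate term by term and add the pieces.
Check: d/d\theta[- \frac{\theta^{6}}{2} + \frac{4 \theta^{5}}{5} + \frac{\theta^{4}}{16} + \frac{\theta^{2}}{2} + \theta] = - 3 \theta^{5} + 4 \theta^{4} + \frac{\theta^{3}}{4} + \theta + 1 = f(\theta).

F(\theta) = - \frac{\theta^{6}}{2} + \frac{4 \theta^{5}}{5} + \frac{\theta^{4}}{16} + \frac{\theta^{2}}{2} + \theta + C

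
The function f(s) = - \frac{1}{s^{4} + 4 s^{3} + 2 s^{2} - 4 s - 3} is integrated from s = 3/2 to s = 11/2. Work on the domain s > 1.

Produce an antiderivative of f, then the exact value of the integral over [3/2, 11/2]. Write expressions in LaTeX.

The denominator factors as \left(s - 1\right) \left(s + 1\right)^{2} \left(s + 3\right); partial fractions split f into directly integrable pieces: \frac{1}{16 \left(s + 3\right)} + \frac{1}{4 \left(s + 1\right)^{2}} - \frac{1}{16 \left(s - 1\right)}.
F(s) = - \frac{\log{\left(s - 1 \right)}}{16} + \frac{\log{\left(s + 3 \right)}}{16} - \frac{1}{4 s + 4} is an antiderivative of f.
Check: d/ds[- \frac{\log{\left(s - 1 \right)}}{16} + \frac{\log{\left(s + 3 \right)}}{16} - \frac{1}{4 s + 4}] = - \frac{1}{s^{4} + 4 s^{3} + 2 s^{2} - 4 s - 3} = f(s).
F(11/2) = - \frac{\log{\left(\frac{9}{2} \right)}}{16} - \frac{1}{26} + \frac{\log{\left(\frac{17}{2} \right)}}{16}; F(3/2) = - \frac{1}{10} + \frac{\log{\left(2 \right)}}{16} + \frac{\log{\left(\frac{9}{2} \right)}}{16}.
Integral = F(11/2) - F(3/2) = - \frac{\log{\left(\frac{9}{2} \right)}}{8} - \frac{\log{\left(2 \right)}}{16} + \frac{4}{65} + \frac{\log{\left(\frac{17}{2} \right)}}{16}.

Antiderivative: F(s) = - \frac{\log{\left(s - 1 \right)}}{16} + \frac{\log{\left(s + 3 \right)}}{16} - \frac{1}{4 s + 4}; value = - \frac{\log{\left(\frac{9}{2} \right)}}{8} - \frac{\log{\left(2 \right)}}{16} + \frac{4}{65} + \frac{\log{\left(\frac{17}{2} \right)}}{16}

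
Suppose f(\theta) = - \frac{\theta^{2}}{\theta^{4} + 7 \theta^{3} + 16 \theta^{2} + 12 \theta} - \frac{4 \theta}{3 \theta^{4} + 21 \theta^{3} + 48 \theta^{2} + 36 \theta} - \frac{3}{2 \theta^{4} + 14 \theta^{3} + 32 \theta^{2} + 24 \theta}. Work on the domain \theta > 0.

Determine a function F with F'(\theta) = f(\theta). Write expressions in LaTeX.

An antiderivative is F(\theta) = - \frac{3 \theta \log{\left(\theta \right)} + 49 \theta \log{\left(\theta + 2 \right)} - 52 \theta \log{\left(\theta + 3 \right)} + 6 \log{\left(\theta \right)} + 98 \log{\left(\theta + 2 \right)} - 104 \log{\left(\theta + 3 \right)} + 34}{24 \left(\theta + 2\right)}.

Factor the denominator (6 \theta \left(\theta + 2\right)^{2} \left(\theta + 3\right)) and decompose: f = \frac{13}{6 \left(\theta + 3\right)} - \frac{49}{24 \left(\theta + 2\right)} + \frac{17}{12 \left(\theta + 2\right)^{2}} - \frac{1}{8 \theta}; each piece integrates to a log, atan, or power term.
Check: d/d\theta[- \frac{3 \theta \log{\left(\theta \right)} + 49 \theta \log{\left(\theta + 2 \right)} - 52 \theta \log{\left(\theta + 3 \right)} + 6 \log{\left(\theta \right)} + 98 \log{\left(\theta + 2 \right)} - 104 \log{\left(\theta + 3 \right)} + 34}{24 \left(\theta + 2\right)}] = \frac{- 6 \theta^{2} - 8 \theta - 9}{6 \theta^{4} + 42 \theta^{3} + 96 \theta^{2} + 72 \theta}, which equals f(\theta).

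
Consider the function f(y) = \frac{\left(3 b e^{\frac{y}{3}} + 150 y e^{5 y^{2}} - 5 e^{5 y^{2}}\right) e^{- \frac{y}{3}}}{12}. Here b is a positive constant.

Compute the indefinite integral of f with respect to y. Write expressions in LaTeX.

F(y) = \frac{b y + 5 e^{- \frac{y}{3}} e^{5 y^{2}}}{4} + C

Differentiate the proposed F(y) back; it has to land on f(y) exactly.
Check: d/dy[\frac{b y + 5 e^{- \frac{y}{3}} e^{5 y^{2}}}{4}] = \frac{\left(3 b e^{\frac{y}{3}} + 150 y e^{5 y^{2}} - 5 e^{5 y^{2}}\right) e^{- \frac{y}{3}}}{12} = f(y).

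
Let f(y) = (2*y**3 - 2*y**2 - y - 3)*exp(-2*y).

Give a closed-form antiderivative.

Recognize the product-rule pattern: f = u'v + uv' with u = -y**3 - y**2/2 + 3/2, v = exp(-2*y), so integration by parts undoes it.
Check: d/dy[(-2*y**3 - y**2 + 3)*exp(-2*y)/2] = (2*y**3 - 2*y**2 - y - 3)*exp(-2*y) = f(y).

An antiderivative is F(y) = (-2*y**3 - y**2 + 3)*exp(-2*y)/2.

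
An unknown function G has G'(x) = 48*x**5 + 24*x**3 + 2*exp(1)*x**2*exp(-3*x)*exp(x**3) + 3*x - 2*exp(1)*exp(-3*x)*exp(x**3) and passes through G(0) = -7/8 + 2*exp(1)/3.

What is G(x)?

G(x) = (192*x**6 + 144*x**4 + 36*x**2 - 21 + 16*exp(1)*exp(-3*x)*exp(x**3))/24

The integrand splits into summands that can be handled one at a time.
A general antiderivative is (2*x**2 + 1/2)**3 + 2*exp(x**3 - 3*x + 1)/3 + C.
The condition gives C = -7/8 + 2*exp(1)/3 - (1/8 + 2*exp(1)/3) = -1.
So G(x) = (192*x**6 + 144*x**4 + 36*x**2 - 21 + 16*exp(1)*exp(-3*x)*exp(x**3))/24.
Check: d/dx[(192*x**6 + 144*x**4 + 36*x**2 - 21 + 16*exp(1)*exp(-3*x)*exp(x**3))/24] = (48*x**5*exp(3*x) + 24*x**3*exp(3*x) + 2*exp(1)*x**2*exp(x**3) + 3*x*exp(3*x) - 2*exp(1)*exp(x**3))*exp(-3*x), which equals G'(x).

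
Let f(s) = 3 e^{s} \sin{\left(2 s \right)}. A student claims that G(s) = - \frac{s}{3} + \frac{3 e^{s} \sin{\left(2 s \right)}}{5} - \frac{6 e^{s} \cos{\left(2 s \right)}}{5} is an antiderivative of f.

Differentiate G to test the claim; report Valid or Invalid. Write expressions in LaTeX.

Invalid: d/ds[G] - f = - \frac{1}{3}, which is not 0.

d/ds[G] = 3 e^{s} \sin{\left(2 s \right)} - \frac{1}{3}
d/ds[G] - f(s) = - \frac{1}{3} != 0.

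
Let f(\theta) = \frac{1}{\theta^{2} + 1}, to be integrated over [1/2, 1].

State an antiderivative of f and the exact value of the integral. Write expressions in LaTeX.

Antiderivative: F(\theta) = \operatorname{atan}{\left(\theta \right)}; value = - \operatorname{atan}{\left(\frac{1}{2} \right)} + \frac{\pi}{4}

A candidate is checked by its d/d\theta: the result must match f(\theta).
F(\theta) = \operatorname{atan}{\left(\theta \right)} is an antiderivative of f.
Check: d/d\theta[\operatorname{atan}{\left(\theta \right)}] = \frac{1}{\theta^{2} + 1} = f(\theta).
F(1) = \frac{\pi}{4}; F(1/2) = \operatorname{atan}{\left(\frac{1}{2} \right)}.
Integral = F(1) - F(1/2) = - \operatorname{atan}{\left(\frac{1}{2} \right)} + \frac{\pi}{4}.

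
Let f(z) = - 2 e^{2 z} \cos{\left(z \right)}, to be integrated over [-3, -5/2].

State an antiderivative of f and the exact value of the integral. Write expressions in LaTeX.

Antiderivative: F(z) = - \frac{2 e^{2 z} \sin{\left(z \right)}}{5} - \frac{4 e^{2 z} \cos{\left(z \right)}}{5}; value = \frac{4 \cos{\left(3 \right)}}{5 e^{6}} - \frac{2 \sin{\left(3 \right)}}{5 e^{6}} + \frac{2 \sin{\left(\frac{5}{2} \right)}}{5 e^{5}} - \frac{4 \cos{\left(\frac{5}{2} \right)}}{5 e^{5}}

A first test for any F(z): its z-derivative must equal f(z) identically.
F(z) = - \frac{2 e^{2 z} \sin{\left(z \right)}}{5} - \frac{4 e^{2 z} \cos{\left(z \right)}}{5} is an antiderivative of f.
Check: d/dz[- \frac{2 e^{2 z} \sin{\left(z \right)}}{5} - \frac{4 e^{2 z} \cos{\left(z \right)}}{5}] = - 2 e^{2 z} \cos{\left(z \right)} = f(z).
F(-5/2) = \frac{2 \sin{\left(\frac{5}{2} \right)}}{5 e^{5}} - \frac{4 \cos{\left(\frac{5}{2} \right)}}{5 e^{5}}; F(-3) = \frac{2 \sin{\left(3 \right)}}{5 e^{6}} - \frac{4 \cos{\left(3 \right)}}{5 e^{6}}.
Integral = F(-5/2) - F(-3) = \frac{4 \cos{\left(3 \right)}}{5 e^{6}} - \frac{2 \sin{\left(3 \right)}}{5 e^{6}} + \frac{2 \sin{\left(\frac{5}{2} \right)}}{5 e^{5}} - \frac{4 \cos{\left(\frac{5}{2} \right)}}{5 e^{5}}.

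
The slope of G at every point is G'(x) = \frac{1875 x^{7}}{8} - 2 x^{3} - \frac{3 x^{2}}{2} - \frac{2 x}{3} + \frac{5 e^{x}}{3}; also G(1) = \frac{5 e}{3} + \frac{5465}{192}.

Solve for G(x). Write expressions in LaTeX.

G(x) = \frac{1875 x^{8}}{64} - \frac{x^{4}}{2} - \frac{x^{3}}{2} - \frac{x^{2}}{3} + \frac{5 e^{x}}{3} + \frac{1}{2}

Integrate term by term and add the pieces.
A general antiderivative is \frac{1875 x^{8}}{64} - \frac{x^{4}}{2} - \frac{x^{3}}{2} - \frac{x^{2}}{3} + \frac{5 e^{x}}{3} + C.
The condition gives C = \frac{5 e}{3} + \frac{5465}{192} - (\frac{5 e}{3} + \frac{5369}{192}) = \frac{1}{2}.
So G(x) = \frac{1875 x^{8}}{64} - \frac{x^{4}}{2} - \frac{x^{3}}{2} - \frac{x^{2}}{3} + \frac{5 e^{x}}{3} + \frac{1}{2}.
Check: d/dx[\frac{1875 x^{8}}{64} - \frac{x^{4}}{2} - \frac{x^{3}}{2} - \frac{x^{2}}{3} + \frac{5 e^{x}}{3} + \frac{1}{2}] = \frac{1875 x^{7}}{8} - 2 x^{3} - \frac{3 x^{2}}{2} - \frac{2 x}{3} + \frac{5 e^{x}}{3} = G'(x).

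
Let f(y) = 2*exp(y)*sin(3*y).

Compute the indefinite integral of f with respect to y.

F(y) = exp(y)*sin(3*y)/5 - 3*exp(y)*cos(3*y)/5 + C

A first test for any F(y): its y-derivative must equal f(y) identically.
Check: d/dy[exp(y)*sin(3*y)/5 - 3*exp(y)*cos(3*y)/5] = 2*exp(y)*sin(3*y) = f(y).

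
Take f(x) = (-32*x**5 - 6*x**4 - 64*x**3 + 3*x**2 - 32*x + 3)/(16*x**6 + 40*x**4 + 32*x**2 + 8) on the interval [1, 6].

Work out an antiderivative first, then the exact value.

Antiderivative: F(x) = 3*x/(8*x**2 + 8) - log(2*x**2 + 1); value = -log(73) - 75/592 + log(3)

A first test for any F(x): its x-derivative must equal f(x) identically.
F(x) = 3*x/(8*x**2 + 8) - log(2*x**2 + 1) is an antiderivative of f.
Check: d/dx[3*x/(8*x**2 + 8) - log(2*x**2 + 1)] = (-32*x**5 - 6*x**4 - 64*x**3 + 3*x**2 - 32*x + 3)/(16*x**6 + 40*x**4 + 32*x**2 + 8) = f(x).
F(6) = 9/148 - log(73); F(1) = 3/16 - log(3).
Integral = F(6) - F(1) = -log(73) - 75/592 + log(3).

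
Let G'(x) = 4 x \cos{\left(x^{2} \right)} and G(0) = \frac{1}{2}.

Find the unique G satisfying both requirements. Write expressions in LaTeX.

G(x) = 2 \sin{\left(x^{2} \right)} + \frac{1}{2}

Differentiate the proposed G(x) back; it has to land on the given G'(x).
A general antiderivative is 2 \sin{\left(x^{2} \right)} + C.
The condition gives C = \frac{1}{2} - (0) = \frac{1}{2}.
So G(x) = 2 \sin{\left(x^{2} \right)} + \frac{1}{2}.
Check: d/dx[2 \sin{\left(x^{2} \right)} + \frac{1}{2}] = 4 x \cos{\left(x^{2} \right)} = G'(x).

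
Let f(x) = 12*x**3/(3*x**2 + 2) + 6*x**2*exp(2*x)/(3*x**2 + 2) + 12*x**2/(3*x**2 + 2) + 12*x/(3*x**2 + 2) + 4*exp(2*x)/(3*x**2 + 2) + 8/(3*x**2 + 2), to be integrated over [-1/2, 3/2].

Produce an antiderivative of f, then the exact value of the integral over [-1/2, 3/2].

Integrate term by term and add the pieces.
F(x) = 2*x**2 + 4*x + exp(2*x) + 2*log(3*x**2/2 + 1)/3 is an antiderivative of f.
Check: d/dx[2*x**2 + 4*x + exp(2*x) + 2*log(3*x**2/2 + 1)/3] = (12*x**3 + 6*x**2*exp(2*x) + 12*x**2 + 12*x + 4*exp(2*x) + 8)/(3*x**2 + 2), which equals f(x).
F(3/2) = 2*log(35/8)/3 + 21/2 + exp(3); F(-1/2) = -3/2 + 2*log(11/8)/3 + exp(-1).
Integral = F(3/2) - F(-1/2) = -exp(-1) - 2*log(11/8)/3 + 2*log(35/8)/3 + 12 + exp(3).

Antiderivative: F(x) = 2*x**2 + 4*x + exp(2*x) + 2*log(3*x**2/2 + 1)/3; value = -exp(-1) - 2*log(11/8)/3 + 2*log(35/8)/3 + 12 + exp(3)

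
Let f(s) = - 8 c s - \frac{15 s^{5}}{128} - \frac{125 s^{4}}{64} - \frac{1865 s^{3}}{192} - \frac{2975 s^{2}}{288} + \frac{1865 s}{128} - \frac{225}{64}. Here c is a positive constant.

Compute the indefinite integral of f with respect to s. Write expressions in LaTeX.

F(s) = - 4 c s^{2} - \frac{5 s^{6}}{256} - \frac{25 s^{5}}{64} - \frac{1865 s^{4}}{768} - \frac{2975 s^{3}}{864} + \frac{1865 s^{2}}{256} - \frac{225 s}{64} + C

The integrand splits into summands that can be handled one at a time.
Check: d/ds[- 4 c s^{2} - \frac{5 s^{6}}{256} - \frac{25 s^{5}}{64} - \frac{1865 s^{4}}{768} - \frac{2975 s^{3}}{864} + \frac{1865 s^{2}}{256} - \frac{225 s}{64}] = - 8 c s - \frac{15 s^{5}}{128} - \frac{125 s^{4}}{64} - \frac{1865 s^{3}}{192} - \frac{2975 s^{2}}{288} + \frac{1865 s}{128} - \frac{225}{64} = f(s).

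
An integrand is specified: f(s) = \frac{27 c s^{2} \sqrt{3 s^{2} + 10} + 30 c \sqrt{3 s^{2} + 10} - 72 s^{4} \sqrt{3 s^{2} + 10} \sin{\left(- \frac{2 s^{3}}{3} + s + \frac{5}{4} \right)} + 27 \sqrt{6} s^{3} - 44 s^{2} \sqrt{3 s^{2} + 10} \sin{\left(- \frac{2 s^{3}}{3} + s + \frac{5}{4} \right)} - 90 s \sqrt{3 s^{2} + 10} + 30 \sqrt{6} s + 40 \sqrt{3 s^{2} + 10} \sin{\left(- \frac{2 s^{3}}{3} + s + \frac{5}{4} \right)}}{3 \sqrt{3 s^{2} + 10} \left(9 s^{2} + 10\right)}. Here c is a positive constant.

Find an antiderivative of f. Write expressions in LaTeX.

For F(s) to be correct the identity F'(s) - f(s) = 0 must hold.
Check: d/ds[\frac{3 c s + \sqrt{6} \sqrt{3 s^{2} + 10} - 5 \log{\left(\frac{3 s^{2}}{2} + \frac{5}{3} \right)} - 4 \cos{\left(- \frac{2 s^{3}}{3} + s + \frac{5}{4} \right)}}{3}] = \frac{27 c s^{2} \sqrt{3 s^{2} + 10} + 30 c \sqrt{3 s^{2} + 10} - 72 s^{4} \sqrt{3 s^{2} + 10} \sin{\left(- \frac{2 s^{3}}{3} + s + \frac{5}{4} \right)} + 27 \sqrt{6} s^{3} - 44 s^{2} \sqrt{3 s^{2} + 10} \sin{\left(- \frac{2 s^{3}}{3} + s + \frac{5}{4} \right)} - 90 s \sqrt{3 s^{2} + 10} + 30 \sqrt{6} s + 40 \sqrt{3 s^{2} + 10} \sin{\left(- \frac{2 s^{3}}{3} + s + \frac{5}{4} \right)}}{27 s^{2} \sqrt{3 s^{2} + 10} + 30 \sqrt{3 s^{2} + 10}}, which equals f(s).

An antiderivative is F(s) = \frac{3 c s + \sqrt{6} \sqrt{3 s^{2} + 10} - 5 \log{\left(\frac{3 s^{2}}{2} + \frac{5}{3} \right)} - 4 \cos{\left(- \frac{2 s^{3}}{3} + s + \frac{5}{4} \right)}}{3}.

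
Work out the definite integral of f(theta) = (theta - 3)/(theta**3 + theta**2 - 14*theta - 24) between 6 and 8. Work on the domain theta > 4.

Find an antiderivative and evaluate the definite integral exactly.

Antiderivative: F(theta) = (log(theta - 4) + 35*log(theta + 2) - 36*log(theta + 3))/42; value = -6*log(11)/7 - 5*log(8)/6 - log(2)/42 + log(4)/42 + 6*log(9)/7 + 5*log(10)/6

Factor the denominator ((theta - 4)*(theta + 2)*(theta + 3)) and decompose: f = -6/(7*(theta + 3)) + 5/(6*(theta + 2)) + 1/(42*(theta - 4)); each piece integrates to a log, atan, or power term.
F(theta) = (log(theta - 4) + 35*log(theta + 2) - 36*log(theta + 3))/42 is an antiderivative of f.
Check: d/dtheta[(log(theta - 4) + 35*log(theta + 2) - 36*log(theta + 3))/42] = (theta - 3)/(theta**3 + theta**2 - 14*theta - 24) = f(theta).
F(8) = -6*log(11)/7 + log(4)/42 + 5*log(10)/6; F(6) = -6*log(9)/7 + log(2)/42 + 5*log(8)/6.
Integral = F(8) - F(6) = -6*log(11)/7 - 5*log(8)/6 - log(2)/42 + log(4)/42 + 6*log(9)/7 + 5*log(10)/6.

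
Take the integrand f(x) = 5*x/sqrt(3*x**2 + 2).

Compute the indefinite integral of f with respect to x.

f matches the chain-rule pattern g'(h)*h' with inner function h(x) = 3*x**2 + 2; substituting u = h(x) collapses the integral.
Check: d/dx[5*sqrt(3*x**2 + 2)/3] = 5*x/sqrt(3*x**2 + 2) = f(x).

F(x) = 5*sqrt(3*x**2 + 2)/3 + C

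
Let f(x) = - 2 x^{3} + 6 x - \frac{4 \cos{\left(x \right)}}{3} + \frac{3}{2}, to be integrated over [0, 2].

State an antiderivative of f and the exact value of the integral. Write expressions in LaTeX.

Integrate term by term and add the pieces.
F(x) = - \frac{x^{4}}{2} + 3 x^{2} + \frac{3 x}{2} - \frac{4 \sin{\left(x \right)}}{3} is an antiderivative of f.
Check: d/dx[- \frac{x^{4}}{2} + 3 x^{2} + \frac{3 x}{2} - \frac{4 \sin{\left(x \right)}}{3}] = - 2 x^{3} + 6 x - \frac{4 \cos{\left(x \right)}}{3} + \frac{3}{2} = f(x).
F(2) = 7 - \frac{4 \sin{\left(2 \right)}}{3}; F(0) = 0.
Integral = F(2) - F(0) = 7 - \frac{4 \sin{\left(2 \right)}}{3}.

Antiderivative: F(x) = - \frac{x^{4}}{2} + 3 x^{2} + \frac{3 x}{2} - \frac{4 \sin{\left(x \right)}}{3}; value = 7 - \frac{4 \sin{\left(2 \right)}}{3}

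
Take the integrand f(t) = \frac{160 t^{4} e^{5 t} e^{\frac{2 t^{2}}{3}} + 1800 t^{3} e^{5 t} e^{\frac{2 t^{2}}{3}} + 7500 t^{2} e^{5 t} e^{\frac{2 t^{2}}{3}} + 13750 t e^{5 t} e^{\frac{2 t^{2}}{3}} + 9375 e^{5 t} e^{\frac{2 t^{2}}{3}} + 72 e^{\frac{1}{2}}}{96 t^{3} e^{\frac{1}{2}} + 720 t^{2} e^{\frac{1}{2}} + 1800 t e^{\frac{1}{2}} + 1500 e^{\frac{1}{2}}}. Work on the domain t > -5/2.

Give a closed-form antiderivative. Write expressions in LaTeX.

An antiderivative is F(t) = \frac{5 \left(2 t + 5\right)^{2} e^{\frac{2 t^{2}}{3} + 5 t - \frac{1}{2}} - 6}{4 \left(2 t + 5\right)^{2}}.

Any candidate F(t) must reproduce f(t) exactly when differentiated.
Check: d/dt[\frac{5 \left(2 t + 5\right)^{2} e^{\frac{2 t^{2}}{3} + 5 t - \frac{1}{2}} - 6}{4 \left(2 t + 5\right)^{2}}] = \frac{\frac{160 t^{4} e^{5 t} e^{\frac{2 t^{2}}{3}}}{e^{\frac{1}{2}}} + \frac{1800 t^{3} e^{5 t} e^{\frac{2 t^{2}}{3}}}{e^{\frac{1}{2}}} + \frac{7500 t^{2} e^{5 t} e^{\frac{2 t^{2}}{3}}}{e^{\frac{1}{2}}} + \frac{13750 t e^{5 t} e^{\frac{2 t^{2}}{3}}}{e^{\frac{1}{2}}} + \frac{9375 e^{5 t} e^{\frac{2 t^{2}}{3}}}{e^{\frac{1}{2}}} + 72}{96 t^{3} + 720 t^{2} + 1800 t + 1500}, which equals f(t).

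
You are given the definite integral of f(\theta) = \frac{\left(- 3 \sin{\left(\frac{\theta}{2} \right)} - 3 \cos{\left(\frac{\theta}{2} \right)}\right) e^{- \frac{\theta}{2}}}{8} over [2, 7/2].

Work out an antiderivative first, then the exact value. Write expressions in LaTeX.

f has the shape u'v + uv' for u = \frac{3 \cos{\left(\frac{\theta}{2} \right)}}{4} and v = e^{- \frac{\theta}{2}} — it is the derivative of the product u*v.
F(\theta) = \frac{3 e^{- \frac{\theta}{2}} \cos{\left(\frac{\theta}{2} \right)}}{4} is an antiderivative of f.
Check: d/d\theta[\frac{3 e^{- \frac{\theta}{2}} \cos{\left(\frac{\theta}{2} \right)}}{4}] = \frac{\left(- 3 \sin{\left(\frac{\theta}{2} \right)} - 3 \cos{\left(\frac{\theta}{2} \right)}\right) e^{- \frac{\theta}{2}}}{8} = f(\theta).
F(7/2) = \frac{3 \cos{\left(\frac{7}{4} \right)}}{4 e^{\frac{7}{4}}}; F(2) = \frac{3 \cos{\left(1 \right)}}{4 e}.
Integral = F(7/2) - F(2) = - \frac{3 \cos{\left(1 \right)}}{4 e} + \frac{3 \cos{\left(\frac{7}{4} \right)}}{4 e^{\frac{7}{4}}}.

Antiderivative: F(\theta) = \frac{3 e^{- \frac{\theta}{2}} \cos{\left(\frac{\theta}{2} \right)}}{4}; value = - \frac{3 \cos{\left(1 \right)}}{4 e} + \frac{3 \cos{\left(\frac{7}{4} \right)}}{4 e^{\frac{7}{4}}}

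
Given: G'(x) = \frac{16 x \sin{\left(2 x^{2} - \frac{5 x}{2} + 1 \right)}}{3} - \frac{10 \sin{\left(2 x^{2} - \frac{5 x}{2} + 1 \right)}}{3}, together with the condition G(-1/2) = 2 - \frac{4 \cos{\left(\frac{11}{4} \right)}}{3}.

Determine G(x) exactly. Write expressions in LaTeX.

The substitution u = 2 x^{2} - \frac{5 x}{2} + 1 works: G'(x) is exactly (dG/du)*(du/dx) for that inner function.
A general antiderivative is - \frac{4 \cos{\left(2 x^{2} - \frac{5 x}{2} + 1 \right)}}{3} + C.
The condition gives C = 2 - \frac{4 \cos{\left(\frac{11}{4} \right)}}{3} - (- \frac{4 \cos{\left(\frac{11}{4} \right)}}{3}) = 2.
So G(x) = \frac{2 \left(3 - 2 \cos{\left(2 x^{2} - \frac{5 x}{2} + 1 \right)}\right)}{3}.
Check: d/dx[\frac{2 \left(3 - 2 \cos{\left(2 x^{2} - \frac{5 x}{2} + 1 \right)}\right)}{3}] = \frac{16 x \sin{\left(2 x^{2} - \frac{5 x}{2} + 1 \right)}}{3} - \frac{10 \sin{\left(2 x^{2} - \frac{5 x}{2} + 1 \right)}}{3} = G'(x).

G(x) = \frac{2 \left(3 - 2 \cos{\left(2 x^{2} - \frac{5 x}{2} + 1 \right)}\right)}{3}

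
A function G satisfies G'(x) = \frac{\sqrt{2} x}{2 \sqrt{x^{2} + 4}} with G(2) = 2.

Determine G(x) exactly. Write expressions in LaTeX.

G(x) = \sqrt{\frac{x^{2}}{2} + 2}

G'(x) matches the chain-rule pattern g'(h)*h' with inner function h(x) = \frac{x^{2}}{2} + 2; substituting u = h(x) collapses the integral.
A general antiderivative is \sqrt{\frac{x^{2}}{2} + 2} + C.
The condition gives C = 2 - (2) = 0.
So G(x) = \sqrt{\frac{x^{2}}{2} + 2}.
Check: d/dx[\sqrt{\frac{x^{2}}{2} + 2}] = \frac{\sqrt{2} x}{2 \sqrt{x^{2} + 4}} = G'(x).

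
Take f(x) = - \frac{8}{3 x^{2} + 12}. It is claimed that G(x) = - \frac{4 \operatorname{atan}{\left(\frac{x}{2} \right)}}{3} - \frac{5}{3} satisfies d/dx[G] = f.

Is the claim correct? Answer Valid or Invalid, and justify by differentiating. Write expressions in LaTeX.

Valid: G'(x) = f(x).

d/dx[G] = - \frac{8}{3 x^{2} + 12}
This equals f(x) exactly, so the claim holds.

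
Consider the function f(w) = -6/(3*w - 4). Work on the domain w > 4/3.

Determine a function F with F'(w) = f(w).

Any candidate F(w) must reproduce f(w) exactly when differentiated.
Check: d/dw[-2*log(3*w - 4)] = -6/(3*w - 4) = f(w).

An antiderivative is F(w) = -2*log(3*w - 4).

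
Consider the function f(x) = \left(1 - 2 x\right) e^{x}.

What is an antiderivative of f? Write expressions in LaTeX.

f has the shape u'v + uv' for u = 3 - 2 x and v = e^{x} — it is the derivative of the product u*v.
Check: d/dx[\left(3 - 2 x\right) e^{x}] = - 2 x e^{x} + e^{x}, which equals f(x).

An antiderivative is F(x) = \left(3 - 2 x\right) e^{x}.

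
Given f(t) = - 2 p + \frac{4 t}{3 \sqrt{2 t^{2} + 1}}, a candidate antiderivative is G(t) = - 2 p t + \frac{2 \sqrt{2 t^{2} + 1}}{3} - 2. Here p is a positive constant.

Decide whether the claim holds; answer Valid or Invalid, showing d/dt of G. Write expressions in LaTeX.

d/dt[G] = \frac{- 6 p \sqrt{2 t^{2} + 1} + 4 t}{3 \sqrt{2 t^{2} + 1}}
This equals f(t) exactly, so the claim holds.

Valid - the claim checks out under differentiation.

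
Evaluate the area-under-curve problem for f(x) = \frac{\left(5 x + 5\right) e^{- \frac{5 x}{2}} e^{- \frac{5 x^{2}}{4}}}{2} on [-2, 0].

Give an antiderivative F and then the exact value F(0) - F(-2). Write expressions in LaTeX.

Antiderivative: F(x) = - e^{- \frac{5 x}{2}} e^{- \frac{5 x^{2}}{4}}; value = 0

The substitution u = - \frac{5 x^{2}}{4} - \frac{5 x}{2} works: f is exactly (dF/du)*(du/dx) for that inner function.
F(x) = - e^{- \frac{5 x}{2}} e^{- \frac{5 x^{2}}{4}} is an antiderivative of f.
Check: d/dx[- e^{- \frac{5 x}{2}} e^{- \frac{5 x^{2}}{4}}] = \frac{\left(5 x + 5\right) e^{- \frac{5 x}{2}} e^{- \frac{5 x^{2}}{4}}}{2} = f(x).
F(0) = -1; F(-2) = -1.
Integral = F(0) - F(-2) = 0.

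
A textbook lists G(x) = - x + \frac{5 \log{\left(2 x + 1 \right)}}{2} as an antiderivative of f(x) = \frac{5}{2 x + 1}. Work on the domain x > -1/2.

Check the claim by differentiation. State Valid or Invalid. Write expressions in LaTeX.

Invalid: d/dx[G] - f = -1, which is not 0.

d/dx[G] = \frac{4 - 2 x}{2 x + 1}
d/dx[G] - f(x) = -1 != 0.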